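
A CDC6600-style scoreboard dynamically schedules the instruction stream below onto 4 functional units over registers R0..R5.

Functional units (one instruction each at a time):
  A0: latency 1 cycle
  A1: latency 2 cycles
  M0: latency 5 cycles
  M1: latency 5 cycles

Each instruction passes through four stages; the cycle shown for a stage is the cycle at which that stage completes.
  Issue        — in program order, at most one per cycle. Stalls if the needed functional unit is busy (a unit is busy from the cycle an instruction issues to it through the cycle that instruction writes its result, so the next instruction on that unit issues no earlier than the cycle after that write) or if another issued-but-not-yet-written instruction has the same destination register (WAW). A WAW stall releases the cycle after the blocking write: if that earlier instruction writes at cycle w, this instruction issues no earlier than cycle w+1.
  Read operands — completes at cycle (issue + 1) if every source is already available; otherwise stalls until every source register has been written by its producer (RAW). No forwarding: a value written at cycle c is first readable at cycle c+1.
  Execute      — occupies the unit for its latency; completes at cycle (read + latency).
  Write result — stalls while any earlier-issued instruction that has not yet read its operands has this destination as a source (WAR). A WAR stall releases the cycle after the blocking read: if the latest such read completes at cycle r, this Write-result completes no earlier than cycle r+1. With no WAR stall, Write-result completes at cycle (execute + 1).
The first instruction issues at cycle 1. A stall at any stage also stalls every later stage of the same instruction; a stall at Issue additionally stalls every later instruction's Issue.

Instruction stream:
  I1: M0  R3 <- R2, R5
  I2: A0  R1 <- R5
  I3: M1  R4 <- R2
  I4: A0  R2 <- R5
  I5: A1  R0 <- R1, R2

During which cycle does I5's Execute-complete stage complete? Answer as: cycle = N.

cycle = 12

I1 -> (1, 2, 7, 8)
I2 -> (2, 3, 4, 5)
I3 -> (3, 4, 9, 10)
I4 -> (6, 7, 8, 9)  // struct: A0 busy until I2 writes@5
I5 -> (7, 10, 12, 13)  // RAW R2: wait I4 write@9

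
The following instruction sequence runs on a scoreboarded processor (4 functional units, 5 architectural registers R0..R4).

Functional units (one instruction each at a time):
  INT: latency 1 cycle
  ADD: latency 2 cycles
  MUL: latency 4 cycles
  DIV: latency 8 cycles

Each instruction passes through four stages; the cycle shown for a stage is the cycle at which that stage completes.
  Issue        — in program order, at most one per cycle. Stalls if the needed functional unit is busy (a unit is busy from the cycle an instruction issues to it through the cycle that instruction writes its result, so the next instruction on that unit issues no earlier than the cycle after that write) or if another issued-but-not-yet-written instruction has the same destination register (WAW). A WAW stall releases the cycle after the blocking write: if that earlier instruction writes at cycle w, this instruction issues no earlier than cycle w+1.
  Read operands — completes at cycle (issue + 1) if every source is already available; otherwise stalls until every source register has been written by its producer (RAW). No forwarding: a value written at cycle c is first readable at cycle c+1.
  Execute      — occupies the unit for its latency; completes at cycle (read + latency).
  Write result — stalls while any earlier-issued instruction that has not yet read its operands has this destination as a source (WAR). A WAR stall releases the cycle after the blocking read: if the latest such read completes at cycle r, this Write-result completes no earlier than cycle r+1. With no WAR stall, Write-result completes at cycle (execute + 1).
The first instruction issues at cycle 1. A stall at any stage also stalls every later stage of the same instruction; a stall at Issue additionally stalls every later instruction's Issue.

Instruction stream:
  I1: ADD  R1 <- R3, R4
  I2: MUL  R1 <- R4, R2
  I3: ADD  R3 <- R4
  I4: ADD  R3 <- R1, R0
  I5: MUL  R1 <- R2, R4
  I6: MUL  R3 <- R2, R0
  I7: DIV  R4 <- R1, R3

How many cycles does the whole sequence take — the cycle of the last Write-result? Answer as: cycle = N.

1) issue 1, read 2, done 4, write 5
2) issue 6, read 7, done 11, write 12  <WAW R1: wait I1 write@5>
3) issue 7, read 8, done 10, write 11
4) issue 12, read 13, done 15, write 16  <struct: ADD busy until I3 writes@11>
5) issue 13, read 14, done 18, write 19
6) issue 20, read 21, done 25, write 26  <struct: MUL busy until I5 writes@19>
7) issue 21, read 27, done 35, write 36  <RAW R3: wait I6 write@26>

cycle = 36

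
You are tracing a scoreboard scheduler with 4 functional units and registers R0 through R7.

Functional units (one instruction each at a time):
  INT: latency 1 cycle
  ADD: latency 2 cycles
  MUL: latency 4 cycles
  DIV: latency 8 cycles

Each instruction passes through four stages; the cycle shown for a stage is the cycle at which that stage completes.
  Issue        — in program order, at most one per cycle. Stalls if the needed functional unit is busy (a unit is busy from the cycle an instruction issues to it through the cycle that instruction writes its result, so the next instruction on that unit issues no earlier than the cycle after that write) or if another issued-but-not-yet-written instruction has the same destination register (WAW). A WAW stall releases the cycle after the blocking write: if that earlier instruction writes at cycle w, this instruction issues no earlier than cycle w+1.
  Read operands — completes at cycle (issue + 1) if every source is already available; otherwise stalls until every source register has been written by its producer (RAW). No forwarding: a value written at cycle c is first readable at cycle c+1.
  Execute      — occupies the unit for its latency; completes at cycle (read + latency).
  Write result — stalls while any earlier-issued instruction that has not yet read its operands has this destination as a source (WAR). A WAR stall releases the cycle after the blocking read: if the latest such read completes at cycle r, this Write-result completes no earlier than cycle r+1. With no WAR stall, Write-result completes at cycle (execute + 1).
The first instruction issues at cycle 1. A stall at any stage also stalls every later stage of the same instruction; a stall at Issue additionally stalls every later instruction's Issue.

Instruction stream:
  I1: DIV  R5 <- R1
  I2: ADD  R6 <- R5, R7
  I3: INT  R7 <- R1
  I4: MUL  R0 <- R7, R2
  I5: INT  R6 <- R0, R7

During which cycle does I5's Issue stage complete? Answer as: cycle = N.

cycle = 16

I1: IS=1 RO=2 EX=10 WR=11
I2: IS=2 RO=12 EX=14 WR=15  [RAW R5: wait I1 write@11]
I3: IS=3 RO=4 EX=5 WR=13  [WAR R7: wait I2 read@12]
I4: IS=4 RO=14 EX=18 WR=19  [RAW R7: wait I3 write@13]
I5: IS=16 RO=20 EX=21 WR=22  [WAW R6: wait I2 write@15; RAW R0: wait I4 write@19]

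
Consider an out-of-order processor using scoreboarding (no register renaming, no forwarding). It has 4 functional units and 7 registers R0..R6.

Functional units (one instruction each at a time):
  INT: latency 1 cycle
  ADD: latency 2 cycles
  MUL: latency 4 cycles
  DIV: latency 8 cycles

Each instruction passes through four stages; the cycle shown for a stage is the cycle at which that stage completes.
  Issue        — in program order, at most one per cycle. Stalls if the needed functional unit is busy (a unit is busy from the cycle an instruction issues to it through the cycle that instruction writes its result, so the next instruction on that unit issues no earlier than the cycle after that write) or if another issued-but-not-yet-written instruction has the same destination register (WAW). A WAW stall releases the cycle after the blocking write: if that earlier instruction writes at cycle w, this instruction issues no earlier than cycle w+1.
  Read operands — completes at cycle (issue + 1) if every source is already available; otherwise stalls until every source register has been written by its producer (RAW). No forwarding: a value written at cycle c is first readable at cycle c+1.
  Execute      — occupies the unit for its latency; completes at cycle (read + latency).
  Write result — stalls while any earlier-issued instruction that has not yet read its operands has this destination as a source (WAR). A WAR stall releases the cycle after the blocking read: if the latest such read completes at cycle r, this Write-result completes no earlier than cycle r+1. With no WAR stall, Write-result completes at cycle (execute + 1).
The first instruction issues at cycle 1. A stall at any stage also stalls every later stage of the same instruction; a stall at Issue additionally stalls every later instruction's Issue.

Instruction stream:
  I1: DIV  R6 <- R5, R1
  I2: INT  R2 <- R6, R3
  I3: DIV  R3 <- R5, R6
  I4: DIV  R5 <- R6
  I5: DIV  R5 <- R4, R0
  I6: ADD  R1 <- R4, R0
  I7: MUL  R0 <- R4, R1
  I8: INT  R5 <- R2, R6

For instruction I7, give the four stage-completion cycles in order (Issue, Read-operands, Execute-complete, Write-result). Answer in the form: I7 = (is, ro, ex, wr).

I7 = (36, 40, 44, 45)

I1  is:1  ro:2  ex:10  wr:11
I2  is:2  ro:12  ex:13  wr:14  — RAW R6: wait I1 write@11
I3  is:12  ro:13  ex:21  wr:22  — struct: DIV busy until I1 writes@11
I4  is:23  ro:24  ex:32  wr:33  — struct: DIV busy until I3 writes@22
I5  is:34  ro:35  ex:43  wr:44  — struct: DIV busy until I4 writes@33
I6  is:35  ro:36  ex:38  wr:39
I7  is:36  ro:40  ex:44  wr:45  — RAW R1: wait I6 write@39
I8  is:45  ro:46  ex:47  wr:48  — WAW R5: wait I5 write@44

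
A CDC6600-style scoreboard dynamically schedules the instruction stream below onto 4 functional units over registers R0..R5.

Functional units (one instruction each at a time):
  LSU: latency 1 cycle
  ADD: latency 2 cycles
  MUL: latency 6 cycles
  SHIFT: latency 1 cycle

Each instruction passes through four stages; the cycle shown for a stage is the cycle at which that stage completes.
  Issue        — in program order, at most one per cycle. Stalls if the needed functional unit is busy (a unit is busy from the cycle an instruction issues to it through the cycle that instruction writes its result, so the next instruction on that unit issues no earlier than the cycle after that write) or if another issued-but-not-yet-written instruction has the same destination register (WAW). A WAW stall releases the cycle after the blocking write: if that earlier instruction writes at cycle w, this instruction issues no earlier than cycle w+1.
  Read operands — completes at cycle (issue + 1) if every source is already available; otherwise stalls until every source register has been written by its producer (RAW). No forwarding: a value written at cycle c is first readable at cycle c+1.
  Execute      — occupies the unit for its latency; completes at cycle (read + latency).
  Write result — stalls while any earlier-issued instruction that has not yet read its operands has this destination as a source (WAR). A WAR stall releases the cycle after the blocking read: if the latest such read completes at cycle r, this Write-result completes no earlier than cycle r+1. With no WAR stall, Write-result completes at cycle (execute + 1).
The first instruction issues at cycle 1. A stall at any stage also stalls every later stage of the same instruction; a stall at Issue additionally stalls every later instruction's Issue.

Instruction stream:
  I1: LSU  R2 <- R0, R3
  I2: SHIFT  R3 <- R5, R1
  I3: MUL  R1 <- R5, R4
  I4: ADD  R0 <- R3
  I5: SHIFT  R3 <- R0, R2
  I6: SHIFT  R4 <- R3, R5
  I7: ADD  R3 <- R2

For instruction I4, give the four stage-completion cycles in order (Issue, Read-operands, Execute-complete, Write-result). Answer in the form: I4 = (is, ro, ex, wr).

cycle 1: I1 issues→LSU
cycle 2: I1 reads · I2 issues→SHIFT
cycle 3: I1 exec-done · I2 reads · I3 issues→MUL
cycle 4: I1 writes R2 · I2 exec-done · I3 reads · I4 issues→ADD
cycle 5: I2 writes R3
cycle 6: I4 reads · I5 issues→SHIFT
cycle 8: I4 exec-done
cycle 9: I4 writes R0
cycle 10: I3 exec-done · I5 reads
cycle 11: I3 writes R1 · I5 exec-done
cycle 12: I5 writes R3
cycle 13: I6 issues→SHIFT
cycle 14: I6 reads · I7 issues→ADD
cycle 15: I6 exec-done · I7 reads
cycle 16: I6 writes R4
cycle 17: I7 exec-done
cycle 18: I7 writes R3

I4 = (4, 6, 8, 9)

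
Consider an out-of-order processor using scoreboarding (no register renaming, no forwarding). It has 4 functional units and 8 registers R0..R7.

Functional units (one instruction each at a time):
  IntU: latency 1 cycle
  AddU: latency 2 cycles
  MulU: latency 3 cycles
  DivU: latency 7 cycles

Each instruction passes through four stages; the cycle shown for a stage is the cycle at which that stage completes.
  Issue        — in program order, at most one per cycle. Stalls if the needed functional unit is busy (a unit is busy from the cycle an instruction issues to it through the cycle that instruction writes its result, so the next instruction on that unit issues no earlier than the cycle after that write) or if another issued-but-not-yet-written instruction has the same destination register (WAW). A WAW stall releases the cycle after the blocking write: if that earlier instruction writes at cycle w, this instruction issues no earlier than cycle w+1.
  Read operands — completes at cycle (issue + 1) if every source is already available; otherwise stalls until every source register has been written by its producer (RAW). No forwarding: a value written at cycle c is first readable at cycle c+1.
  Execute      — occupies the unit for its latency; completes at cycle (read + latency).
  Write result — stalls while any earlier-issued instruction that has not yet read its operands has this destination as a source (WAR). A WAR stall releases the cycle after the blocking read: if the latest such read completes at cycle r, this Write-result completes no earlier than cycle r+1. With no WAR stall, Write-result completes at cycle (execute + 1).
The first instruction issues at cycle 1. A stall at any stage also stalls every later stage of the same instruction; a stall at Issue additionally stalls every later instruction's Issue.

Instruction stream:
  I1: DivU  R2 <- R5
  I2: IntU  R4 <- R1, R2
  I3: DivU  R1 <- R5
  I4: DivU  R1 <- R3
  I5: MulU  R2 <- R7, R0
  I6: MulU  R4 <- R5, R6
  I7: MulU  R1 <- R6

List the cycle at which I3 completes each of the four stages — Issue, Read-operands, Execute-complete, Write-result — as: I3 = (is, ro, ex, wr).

I3 = (11, 12, 19, 20)

c1: issue I1 (DivU)
c2: I1 read-ops · issue I2 (IntU)
c9: I1 finished on DivU
c10: I1→R2
c11: I2 read-ops · issue I3 (DivU)
c12: I2 finished on IntU · I3 read-ops
c13: I2→R4
c19: I3 finished on DivU
c20: I3→R1
c21: issue I4 (DivU)
c22: I4 read-ops · issue I5 (MulU)
c23: I5 read-ops
c26: I5 finished on MulU
c27: I5→R2
c28: issue I6 (MulU)
c29: I4 finished on DivU · I6 read-ops
c30: I4→R1
c32: I6 finished on MulU
c33: I6→R4
c34: issue I7 (MulU)
c35: I7 read-ops
c38: I7 finished on MulU
c39: I7→R1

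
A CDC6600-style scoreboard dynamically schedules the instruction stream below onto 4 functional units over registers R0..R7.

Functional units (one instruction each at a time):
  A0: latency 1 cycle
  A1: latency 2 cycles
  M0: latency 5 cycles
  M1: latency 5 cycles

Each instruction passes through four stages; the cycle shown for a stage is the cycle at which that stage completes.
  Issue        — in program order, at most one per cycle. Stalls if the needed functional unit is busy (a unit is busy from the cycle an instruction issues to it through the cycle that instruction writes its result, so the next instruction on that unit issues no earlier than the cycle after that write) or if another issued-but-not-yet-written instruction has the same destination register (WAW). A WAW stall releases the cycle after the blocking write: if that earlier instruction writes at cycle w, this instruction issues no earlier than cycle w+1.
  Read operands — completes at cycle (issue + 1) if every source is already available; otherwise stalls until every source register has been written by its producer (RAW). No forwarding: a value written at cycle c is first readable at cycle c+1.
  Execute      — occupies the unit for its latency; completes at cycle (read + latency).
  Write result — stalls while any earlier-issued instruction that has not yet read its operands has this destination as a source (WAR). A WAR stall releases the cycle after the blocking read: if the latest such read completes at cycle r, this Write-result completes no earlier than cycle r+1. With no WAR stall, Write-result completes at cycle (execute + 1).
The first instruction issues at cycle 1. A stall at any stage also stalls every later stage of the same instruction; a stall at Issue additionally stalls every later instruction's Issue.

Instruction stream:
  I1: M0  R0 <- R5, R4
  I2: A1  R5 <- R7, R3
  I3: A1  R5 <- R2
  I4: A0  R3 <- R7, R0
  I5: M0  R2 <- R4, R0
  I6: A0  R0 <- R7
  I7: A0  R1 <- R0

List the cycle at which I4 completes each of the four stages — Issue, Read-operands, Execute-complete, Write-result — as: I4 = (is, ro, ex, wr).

I4 = (8, 9, 10, 11)

1) issue 1, read 2, done 7, write 8
2) issue 2, read 3, done 5, write 6
3) issue 7, read 8, done 10, write 11  <struct: A1 busy until I2 writes@6>
4) issue 8, read 9, done 10, write 11
5) issue 9, read 10, done 15, write 16
6) issue 12, read 13, done 14, write 15  <struct: A0 busy until I4 writes@11>
7) issue 16, read 17, done 18, write 19  <struct: A0 busy until I6 writes@15>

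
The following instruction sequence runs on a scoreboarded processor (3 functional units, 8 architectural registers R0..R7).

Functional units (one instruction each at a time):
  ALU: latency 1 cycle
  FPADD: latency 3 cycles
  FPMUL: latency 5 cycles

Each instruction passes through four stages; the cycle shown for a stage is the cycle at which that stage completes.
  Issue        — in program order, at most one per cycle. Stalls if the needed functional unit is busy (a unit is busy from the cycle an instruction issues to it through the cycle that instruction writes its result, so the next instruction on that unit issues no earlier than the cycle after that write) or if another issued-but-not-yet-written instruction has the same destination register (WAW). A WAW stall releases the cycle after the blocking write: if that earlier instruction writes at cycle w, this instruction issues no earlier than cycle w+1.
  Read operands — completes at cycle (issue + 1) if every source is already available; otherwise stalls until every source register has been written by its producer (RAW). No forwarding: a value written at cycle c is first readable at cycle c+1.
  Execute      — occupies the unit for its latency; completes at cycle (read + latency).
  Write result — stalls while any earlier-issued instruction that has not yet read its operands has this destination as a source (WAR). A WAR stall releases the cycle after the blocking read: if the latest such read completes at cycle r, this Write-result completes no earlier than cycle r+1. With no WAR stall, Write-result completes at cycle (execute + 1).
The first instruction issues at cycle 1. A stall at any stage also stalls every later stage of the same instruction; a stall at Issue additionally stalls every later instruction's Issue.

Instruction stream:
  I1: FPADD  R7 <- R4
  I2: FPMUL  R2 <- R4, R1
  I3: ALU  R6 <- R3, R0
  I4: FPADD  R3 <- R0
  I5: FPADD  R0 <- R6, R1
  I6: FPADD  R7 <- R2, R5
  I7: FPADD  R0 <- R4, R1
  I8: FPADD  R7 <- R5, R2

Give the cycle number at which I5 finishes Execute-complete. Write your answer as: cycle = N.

cycle = 17

1) issue 1, read 2, done 5, write 6
2) issue 2, read 3, done 8, write 9
3) issue 3, read 4, done 5, write 6
4) issue 7, read 8, done 11, write 12  <struct: FPADD busy until I1 writes@6>
5) issue 13, read 14, done 17, write 18  <struct: FPADD busy until I4 writes@12>
6) issue 19, read 20, done 23, write 24  <struct: FPADD busy until I5 writes@18>
7) issue 25, read 26, done 29, write 30  <struct: FPADD busy until I6 writes@24>
8) issue 31, read 32, done 35, write 36  <struct: FPADD busy until I7 writes@30>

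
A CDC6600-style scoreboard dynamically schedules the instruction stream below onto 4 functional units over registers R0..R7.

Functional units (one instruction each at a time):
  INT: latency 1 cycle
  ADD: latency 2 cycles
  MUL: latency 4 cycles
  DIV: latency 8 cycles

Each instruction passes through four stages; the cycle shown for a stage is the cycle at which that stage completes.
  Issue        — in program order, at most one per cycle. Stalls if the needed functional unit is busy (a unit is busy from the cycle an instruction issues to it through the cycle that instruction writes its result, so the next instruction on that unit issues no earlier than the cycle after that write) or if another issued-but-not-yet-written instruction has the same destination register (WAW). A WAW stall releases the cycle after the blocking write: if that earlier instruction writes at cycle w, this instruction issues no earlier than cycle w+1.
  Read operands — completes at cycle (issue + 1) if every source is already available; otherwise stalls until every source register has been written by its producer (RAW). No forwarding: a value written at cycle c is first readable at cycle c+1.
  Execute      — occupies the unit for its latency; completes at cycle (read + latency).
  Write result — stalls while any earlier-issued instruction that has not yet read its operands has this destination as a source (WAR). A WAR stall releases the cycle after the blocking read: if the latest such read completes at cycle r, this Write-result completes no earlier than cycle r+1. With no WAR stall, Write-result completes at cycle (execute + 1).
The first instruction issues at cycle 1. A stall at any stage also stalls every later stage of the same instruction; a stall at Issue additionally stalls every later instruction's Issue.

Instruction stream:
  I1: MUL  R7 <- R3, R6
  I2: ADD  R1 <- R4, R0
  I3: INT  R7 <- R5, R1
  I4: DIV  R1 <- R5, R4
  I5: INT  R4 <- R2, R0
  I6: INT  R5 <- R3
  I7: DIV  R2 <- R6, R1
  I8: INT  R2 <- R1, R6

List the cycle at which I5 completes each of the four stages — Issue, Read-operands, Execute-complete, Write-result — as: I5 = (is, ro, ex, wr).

[I1] 1/2/6/7
[I2] 2/3/5/6
[I3] 8/9/10/11  (WAW R7: wait I1 write@7)
[I4] 9/10/18/19
[I5] 12/13/14/15  (struct: INT busy until I3 writes@11)
[I6] 16/17/18/19  (struct: INT busy until I5 writes@15)
[I7] 20/21/29/30  (struct: DIV busy until I4 writes@19)
[I8] 31/32/33/34  (WAW R2: wait I7 write@30)

I5 = (12, 13, 14, 15)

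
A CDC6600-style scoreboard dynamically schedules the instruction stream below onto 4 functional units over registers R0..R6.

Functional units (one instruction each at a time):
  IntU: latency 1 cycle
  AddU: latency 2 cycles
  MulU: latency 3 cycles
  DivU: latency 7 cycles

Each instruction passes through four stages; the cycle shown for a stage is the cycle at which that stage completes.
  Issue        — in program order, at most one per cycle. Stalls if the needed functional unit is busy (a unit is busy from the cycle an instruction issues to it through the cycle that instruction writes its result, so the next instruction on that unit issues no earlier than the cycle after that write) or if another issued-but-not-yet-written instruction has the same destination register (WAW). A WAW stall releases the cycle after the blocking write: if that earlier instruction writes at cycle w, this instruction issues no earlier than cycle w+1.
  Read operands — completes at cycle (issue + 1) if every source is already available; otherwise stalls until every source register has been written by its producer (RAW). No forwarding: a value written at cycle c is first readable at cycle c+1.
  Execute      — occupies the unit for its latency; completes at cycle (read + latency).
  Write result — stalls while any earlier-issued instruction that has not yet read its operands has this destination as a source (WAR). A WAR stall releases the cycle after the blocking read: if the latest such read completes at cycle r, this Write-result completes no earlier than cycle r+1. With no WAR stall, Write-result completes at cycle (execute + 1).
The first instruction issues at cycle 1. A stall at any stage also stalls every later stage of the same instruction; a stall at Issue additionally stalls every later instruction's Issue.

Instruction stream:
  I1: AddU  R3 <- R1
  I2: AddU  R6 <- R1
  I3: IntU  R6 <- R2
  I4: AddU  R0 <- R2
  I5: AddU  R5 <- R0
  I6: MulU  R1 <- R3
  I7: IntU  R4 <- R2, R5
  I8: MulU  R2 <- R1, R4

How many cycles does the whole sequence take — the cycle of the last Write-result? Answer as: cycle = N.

cycle = 29

I1 -> (1, 2, 4, 5)
I2 -> (6, 7, 9, 10)  // struct: AddU busy until I1 writes@5
I3 -> (11, 12, 13, 14)  // WAW R6: wait I2 write@10
I4 -> (12, 13, 15, 16)
I5 -> (17, 18, 20, 21)  // struct: AddU busy until I4 writes@16
I6 -> (18, 19, 22, 23)
I7 -> (19, 22, 23, 24)  // RAW R5: wait I5 write@21
I8 -> (24, 25, 28, 29)  // struct: MulU busy until I6 writes@23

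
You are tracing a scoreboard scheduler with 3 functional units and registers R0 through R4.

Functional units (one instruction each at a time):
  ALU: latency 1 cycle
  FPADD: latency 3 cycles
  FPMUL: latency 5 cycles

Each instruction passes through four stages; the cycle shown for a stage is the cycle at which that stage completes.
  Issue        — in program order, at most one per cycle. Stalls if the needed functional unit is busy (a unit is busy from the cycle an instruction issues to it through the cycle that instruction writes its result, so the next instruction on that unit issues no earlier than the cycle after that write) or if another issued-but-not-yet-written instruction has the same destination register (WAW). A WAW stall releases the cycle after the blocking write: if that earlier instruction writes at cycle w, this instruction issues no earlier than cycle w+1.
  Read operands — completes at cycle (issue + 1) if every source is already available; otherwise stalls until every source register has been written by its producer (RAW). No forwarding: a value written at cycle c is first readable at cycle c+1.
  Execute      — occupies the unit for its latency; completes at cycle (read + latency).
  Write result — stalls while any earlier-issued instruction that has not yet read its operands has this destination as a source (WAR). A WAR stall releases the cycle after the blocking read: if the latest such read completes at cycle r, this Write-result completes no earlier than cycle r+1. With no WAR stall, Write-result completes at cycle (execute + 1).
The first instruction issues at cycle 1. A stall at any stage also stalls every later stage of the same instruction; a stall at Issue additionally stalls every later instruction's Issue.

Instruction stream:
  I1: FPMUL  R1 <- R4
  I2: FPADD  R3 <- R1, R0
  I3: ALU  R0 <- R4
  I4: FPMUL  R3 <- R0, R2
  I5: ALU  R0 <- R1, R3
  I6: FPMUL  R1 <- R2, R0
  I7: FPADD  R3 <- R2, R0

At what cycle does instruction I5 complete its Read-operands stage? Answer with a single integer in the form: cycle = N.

I1  is:1  ro:2  ex:7  wr:8
I2  is:2  ro:9  ex:12  wr:13  — RAW R1: wait I1 write@8
I3  is:3  ro:4  ex:5  wr:10  — WAR R0: wait I2 read@9
I4  is:14  ro:15  ex:20  wr:21  — WAW R3: wait I2 write@13
I5  is:15  ro:22  ex:23  wr:24  — RAW R3: wait I4 write@21
I6  is:22  ro:25  ex:30  wr:31  — struct: FPMUL busy until I4 writes@21, RAW R0: wait I5 write@24
I7  is:23  ro:25  ex:28  wr:29  — RAW R0: wait I5 write@24

cycle = 22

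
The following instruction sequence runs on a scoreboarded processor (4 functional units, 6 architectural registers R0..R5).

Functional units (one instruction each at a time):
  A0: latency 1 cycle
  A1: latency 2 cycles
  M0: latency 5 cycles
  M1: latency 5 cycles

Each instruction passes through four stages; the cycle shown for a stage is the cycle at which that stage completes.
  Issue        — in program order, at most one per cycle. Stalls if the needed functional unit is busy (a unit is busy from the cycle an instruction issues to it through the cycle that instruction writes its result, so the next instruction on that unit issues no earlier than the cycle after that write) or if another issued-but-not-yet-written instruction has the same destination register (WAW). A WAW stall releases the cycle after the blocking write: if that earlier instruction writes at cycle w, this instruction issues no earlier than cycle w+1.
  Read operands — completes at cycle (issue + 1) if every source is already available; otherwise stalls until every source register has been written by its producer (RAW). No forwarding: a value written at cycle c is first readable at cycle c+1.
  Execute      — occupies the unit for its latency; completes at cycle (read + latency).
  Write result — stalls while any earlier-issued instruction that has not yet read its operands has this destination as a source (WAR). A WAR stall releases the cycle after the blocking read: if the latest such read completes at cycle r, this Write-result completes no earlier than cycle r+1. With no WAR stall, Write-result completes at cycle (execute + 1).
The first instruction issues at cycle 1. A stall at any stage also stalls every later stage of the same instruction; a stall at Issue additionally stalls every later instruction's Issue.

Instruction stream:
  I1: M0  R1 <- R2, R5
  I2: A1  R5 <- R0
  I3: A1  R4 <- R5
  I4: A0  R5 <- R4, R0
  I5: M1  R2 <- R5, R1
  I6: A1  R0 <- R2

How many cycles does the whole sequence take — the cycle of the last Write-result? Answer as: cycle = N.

1) issue 1, read 2, done 7, write 8
2) issue 2, read 3, done 5, write 6
3) issue 7, read 8, done 10, write 11  <struct: A1 busy until I2 writes@6>
4) issue 8, read 12, done 13, write 14  <RAW R4: wait I3 write@11>
5) issue 9, read 15, done 20, write 21  <RAW R5: wait I4 write@14>
6) issue 12, read 22, done 24, write 25  <struct: A1 busy until I3 writes@11 / RAW R2: wait I5 write@21>

cycle = 25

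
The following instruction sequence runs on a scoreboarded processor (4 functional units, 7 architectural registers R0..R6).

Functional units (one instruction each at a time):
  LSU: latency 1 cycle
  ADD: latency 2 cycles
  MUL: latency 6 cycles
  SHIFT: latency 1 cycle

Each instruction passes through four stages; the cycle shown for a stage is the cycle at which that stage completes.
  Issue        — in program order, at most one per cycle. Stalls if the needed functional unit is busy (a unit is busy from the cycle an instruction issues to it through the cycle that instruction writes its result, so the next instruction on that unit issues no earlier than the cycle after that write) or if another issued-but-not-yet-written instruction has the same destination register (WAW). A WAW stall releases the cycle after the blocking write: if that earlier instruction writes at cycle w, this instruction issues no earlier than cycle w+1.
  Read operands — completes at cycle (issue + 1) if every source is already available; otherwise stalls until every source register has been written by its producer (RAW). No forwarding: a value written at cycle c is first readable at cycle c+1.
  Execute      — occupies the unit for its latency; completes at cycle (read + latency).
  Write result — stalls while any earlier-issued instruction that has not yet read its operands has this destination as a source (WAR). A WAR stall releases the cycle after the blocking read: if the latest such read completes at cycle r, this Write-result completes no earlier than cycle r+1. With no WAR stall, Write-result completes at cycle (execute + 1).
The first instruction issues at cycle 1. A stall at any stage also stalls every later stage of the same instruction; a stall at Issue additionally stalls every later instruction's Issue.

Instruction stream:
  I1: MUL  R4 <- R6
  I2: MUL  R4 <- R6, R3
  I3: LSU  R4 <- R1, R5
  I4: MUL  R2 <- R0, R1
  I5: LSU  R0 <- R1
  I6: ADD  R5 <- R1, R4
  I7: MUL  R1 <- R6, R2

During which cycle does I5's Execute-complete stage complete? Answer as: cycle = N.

cycle = 25

cycle 1: I1 issues→MUL
cycle 2: I1 reads
cycle 8: I1 exec-done
cycle 9: I1 writes R4
cycle 10: I2 issues→MUL
cycle 11: I2 reads
cycle 17: I2 exec-done
cycle 18: I2 writes R4
cycle 19: I3 issues→LSU
cycle 20: I3 reads · I4 issues→MUL
cycle 21: I3 exec-done · I4 reads
cycle 22: I3 writes R4
cycle 23: I5 issues→LSU
cycle 24: I5 reads · I6 issues→ADD
cycle 25: I5 exec-done · I6 reads
cycle 26: I5 writes R0
cycle 27: I4 exec-done · I6 exec-done
cycle 28: I4 writes R2 · I6 writes R5
cycle 29: I7 issues→MUL
cycle 30: I7 reads
cycle 36: I7 exec-done
cycle 37: I7 writes R1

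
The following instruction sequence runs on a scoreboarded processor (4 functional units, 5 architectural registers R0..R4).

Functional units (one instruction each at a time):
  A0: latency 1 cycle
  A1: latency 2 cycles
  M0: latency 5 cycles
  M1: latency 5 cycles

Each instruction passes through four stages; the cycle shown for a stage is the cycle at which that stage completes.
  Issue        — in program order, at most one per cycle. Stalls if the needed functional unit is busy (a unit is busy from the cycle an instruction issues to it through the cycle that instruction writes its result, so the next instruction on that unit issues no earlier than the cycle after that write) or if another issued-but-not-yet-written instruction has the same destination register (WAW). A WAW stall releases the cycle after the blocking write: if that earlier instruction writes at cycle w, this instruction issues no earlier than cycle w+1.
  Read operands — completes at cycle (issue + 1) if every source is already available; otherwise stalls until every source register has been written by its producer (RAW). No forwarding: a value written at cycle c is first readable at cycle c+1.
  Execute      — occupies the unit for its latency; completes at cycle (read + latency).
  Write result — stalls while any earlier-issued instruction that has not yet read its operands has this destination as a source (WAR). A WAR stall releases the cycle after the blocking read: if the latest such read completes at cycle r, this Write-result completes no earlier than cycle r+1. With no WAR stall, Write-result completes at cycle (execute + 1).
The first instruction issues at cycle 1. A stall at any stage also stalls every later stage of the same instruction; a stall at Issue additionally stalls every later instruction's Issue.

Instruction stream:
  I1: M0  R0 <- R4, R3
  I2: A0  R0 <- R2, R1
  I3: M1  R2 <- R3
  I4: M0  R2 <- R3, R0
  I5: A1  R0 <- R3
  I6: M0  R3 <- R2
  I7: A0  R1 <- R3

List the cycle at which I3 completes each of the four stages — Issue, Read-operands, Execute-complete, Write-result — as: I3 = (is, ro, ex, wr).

[1] issue I1 (M0)
[2] I1 read-ops
[7] I1 finished on M0
[8] I1→R0
[9] issue I2 (A0)
[10] I2 read-ops · issue I3 (M1)
[11] I2 finished on A0 · I3 read-ops
[12] I2→R0
[16] I3 finished on M1
[17] I3→R2
[18] issue I4 (M0)
[19] I4 read-ops · issue I5 (A1)
[20] I5 read-ops
[22] I5 finished on A1
[23] I5→R0
[24] I4 finished on M0
[25] I4→R2
[26] issue I6 (M0)
[27] I6 read-ops · issue I7 (A0)
[32] I6 finished on M0
[33] I6→R3
[34] I7 read-ops
[35] I7 finished on A0
[36] I7→R1

I3 = (10, 11, 16, 17)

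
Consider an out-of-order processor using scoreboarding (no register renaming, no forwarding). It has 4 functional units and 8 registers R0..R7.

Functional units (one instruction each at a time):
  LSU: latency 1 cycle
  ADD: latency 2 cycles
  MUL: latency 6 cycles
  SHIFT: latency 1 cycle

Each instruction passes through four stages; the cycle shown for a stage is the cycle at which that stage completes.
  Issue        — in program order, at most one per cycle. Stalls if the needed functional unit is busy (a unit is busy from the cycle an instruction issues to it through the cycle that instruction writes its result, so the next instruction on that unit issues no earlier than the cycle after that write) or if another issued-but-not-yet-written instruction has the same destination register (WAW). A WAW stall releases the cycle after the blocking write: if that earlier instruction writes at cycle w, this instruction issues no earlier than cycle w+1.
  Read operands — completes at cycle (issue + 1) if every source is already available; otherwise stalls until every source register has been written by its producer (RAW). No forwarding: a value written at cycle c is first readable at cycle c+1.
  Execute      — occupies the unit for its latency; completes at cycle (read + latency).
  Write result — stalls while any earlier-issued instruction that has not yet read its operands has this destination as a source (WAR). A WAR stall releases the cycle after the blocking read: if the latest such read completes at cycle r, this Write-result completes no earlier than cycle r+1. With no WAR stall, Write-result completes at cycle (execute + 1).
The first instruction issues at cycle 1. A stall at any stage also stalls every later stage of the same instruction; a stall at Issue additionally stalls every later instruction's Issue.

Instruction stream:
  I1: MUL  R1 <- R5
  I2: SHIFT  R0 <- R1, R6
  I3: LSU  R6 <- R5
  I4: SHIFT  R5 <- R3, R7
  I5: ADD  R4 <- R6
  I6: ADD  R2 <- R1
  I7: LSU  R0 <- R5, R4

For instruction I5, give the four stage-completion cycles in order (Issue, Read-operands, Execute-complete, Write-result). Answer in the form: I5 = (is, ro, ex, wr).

[1] I1→MUL
[2] I1 RO; I2→SHIFT
[3] I3→LSU
[4] I3 RO
[5] I3 EX
[8] I1 EX
[9] I1 WR R1
[10] I2 RO
[11] I2 EX; I3 WR R6
[12] I2 WR R0
[13] I4→SHIFT
[14] I4 RO; I5→ADD
[15] I4 EX; I5 RO
[16] I4 WR R5
[17] I5 EX
[18] I5 WR R4
[19] I6→ADD
[20] I6 RO; I7→LSU
[21] I7 RO
[22] I6 EX; I7 EX
[23] I6 WR R2; I7 WR R0

I5 = (14, 15, 17, 18)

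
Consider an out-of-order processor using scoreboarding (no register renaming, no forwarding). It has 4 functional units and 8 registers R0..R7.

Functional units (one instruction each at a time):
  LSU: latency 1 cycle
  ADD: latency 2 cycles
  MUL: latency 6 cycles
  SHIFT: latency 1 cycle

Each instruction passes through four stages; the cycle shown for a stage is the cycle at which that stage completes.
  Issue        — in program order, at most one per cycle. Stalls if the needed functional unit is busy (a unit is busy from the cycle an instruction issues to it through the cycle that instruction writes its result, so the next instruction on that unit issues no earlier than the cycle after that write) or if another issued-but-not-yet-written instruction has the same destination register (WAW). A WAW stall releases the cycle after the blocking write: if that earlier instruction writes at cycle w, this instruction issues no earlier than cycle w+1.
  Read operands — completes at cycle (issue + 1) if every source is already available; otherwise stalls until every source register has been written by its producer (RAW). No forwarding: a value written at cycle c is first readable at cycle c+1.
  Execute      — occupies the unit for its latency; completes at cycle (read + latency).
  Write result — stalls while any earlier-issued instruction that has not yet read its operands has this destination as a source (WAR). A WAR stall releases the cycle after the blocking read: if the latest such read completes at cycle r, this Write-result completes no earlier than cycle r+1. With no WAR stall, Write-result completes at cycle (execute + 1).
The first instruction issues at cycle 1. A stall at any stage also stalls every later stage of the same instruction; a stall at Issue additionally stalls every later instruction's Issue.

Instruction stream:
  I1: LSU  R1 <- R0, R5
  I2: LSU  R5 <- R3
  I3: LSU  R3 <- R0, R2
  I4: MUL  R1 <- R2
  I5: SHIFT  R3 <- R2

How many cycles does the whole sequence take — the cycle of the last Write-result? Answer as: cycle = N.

cycle = 18

t=1  I1→LSU
t=2  I1 RO
t=3  I1 EX
t=4  I1 WR R1
t=5  I2→LSU
t=6  I2 RO
t=7  I2 EX
t=8  I2 WR R5
t=9  I3→LSU
t=10  I3 RO; I4→MUL
t=11  I3 EX; I4 RO
t=12  I3 WR R3
t=13  I5→SHIFT
t=14  I5 RO
t=15  I5 EX
t=16  I5 WR R3
t=17  I4 EX
t=18  I4 WR R1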